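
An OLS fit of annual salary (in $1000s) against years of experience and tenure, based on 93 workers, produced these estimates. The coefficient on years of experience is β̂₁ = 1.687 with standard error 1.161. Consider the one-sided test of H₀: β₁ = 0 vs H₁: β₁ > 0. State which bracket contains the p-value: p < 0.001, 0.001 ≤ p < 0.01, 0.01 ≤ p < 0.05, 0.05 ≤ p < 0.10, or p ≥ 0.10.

0.05 ≤ p < 0.10

t = 1.687 / 1.161 = 1.453.
df = n − k − 1 = 93 − 2 − 1 = 90.
One-sided p = P(T_{90} > t) ≈ 0.0748.
So 0.05 ≤ p < 0.10.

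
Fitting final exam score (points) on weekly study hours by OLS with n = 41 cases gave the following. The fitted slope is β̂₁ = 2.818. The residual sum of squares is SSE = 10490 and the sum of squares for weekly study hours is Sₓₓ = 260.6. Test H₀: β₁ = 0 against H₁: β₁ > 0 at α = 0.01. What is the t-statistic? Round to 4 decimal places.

MSE = SSE/(n − 2) = 10490/39 = 268.974.
SE(β̂₁) = √(MSE/Sₓₓ) = √(268.974/260.6) = 1.01594.
t = 2.818 / 1.01594 = 2.7738.
df = n − 2 = 39.
One-sided p ≈ 0.0042, which is < 0.01, so reject H₀.
There is evidence that the true slope on weekly study hours is positive.

t = 2.7738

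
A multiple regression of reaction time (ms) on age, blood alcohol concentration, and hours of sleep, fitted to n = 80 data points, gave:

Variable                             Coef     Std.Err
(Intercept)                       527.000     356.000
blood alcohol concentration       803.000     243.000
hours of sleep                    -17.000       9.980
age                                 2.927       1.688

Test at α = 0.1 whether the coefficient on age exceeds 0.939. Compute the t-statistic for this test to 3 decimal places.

Read off: b = 2.927, SE = 1.688 for age.
H₀: β₁ = 0.939 vs H₁: β₁ > 0.939.
t = (2.927 − 0.939) / 1.688 = 1.178.
df = n − k − 1 = 80 − 3 − 1 = 76.
One-sided p ≈ 0.1213, which is ≥ 0.1, so fail to reject H₀.
The data do not give significant evidence that the true slope on age exceeds 0.939 ms per unit, holding the other predictors fixed.

t = 1.178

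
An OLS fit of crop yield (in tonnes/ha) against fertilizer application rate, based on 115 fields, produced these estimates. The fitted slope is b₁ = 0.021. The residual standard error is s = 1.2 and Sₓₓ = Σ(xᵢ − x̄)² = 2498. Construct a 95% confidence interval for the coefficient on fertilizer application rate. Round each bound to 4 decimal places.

(-0.0266, 0.0686)

SE(b₁) = s/√Sₓₓ = 1.2/√2498 = 0.0240096.
df = n − 2 = 113.
t* = t_{0.025, 113} = 1.98118.
Margin = t* × SE = 1.98118 × 0.0240096 = 0.047567.
CI: 0.021 ± 0.047567 → (-0.0266, 0.0686).
With 95% confidence, each one-unit increase in fertilizer application rate is associated with a change of between -0.0266 and 0.0686 tonnes/ha in crop yield.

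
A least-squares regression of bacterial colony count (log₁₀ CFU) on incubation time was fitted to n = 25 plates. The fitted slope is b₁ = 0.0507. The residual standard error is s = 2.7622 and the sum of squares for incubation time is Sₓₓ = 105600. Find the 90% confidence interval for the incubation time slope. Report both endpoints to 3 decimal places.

(0.036, 0.065)

SE(b₁) = s/√Sₓₓ = 2.7622/√105600 = 0.00850008.
df = n − 2 = 23.
t* = t_{0.05, 23} = 1.713872.
Margin = t* × SE = 1.713872 × 0.00850008 = 0.01457.
CI: 0.0507 ± 0.01457 → (0.036, 0.065).
With 90% confidence, each one-unit increase in incubation time is associated with a change of between 0.036 and 0.065 log₁₀ CFU in bacterial colony count.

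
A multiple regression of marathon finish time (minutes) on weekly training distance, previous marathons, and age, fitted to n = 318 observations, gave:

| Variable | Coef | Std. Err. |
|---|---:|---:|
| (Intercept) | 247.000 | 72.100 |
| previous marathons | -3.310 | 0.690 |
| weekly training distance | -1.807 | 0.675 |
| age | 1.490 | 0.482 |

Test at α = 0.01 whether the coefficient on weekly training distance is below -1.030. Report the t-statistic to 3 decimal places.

t = -1.151

Read off: b = -1.807, SE = 0.675 for weekly training distance.
H₀: β₁ = -1.030 vs H₁: β₁ < -1.030.
t = (-1.807 − (-1.030)) / 0.675 = -1.151.
df = n − k − 1 = 318 − 3 − 1 = 314.
One-sided p ≈ 0.1253, which is ≥ 0.01, so fail to reject H₀.
The data do not give significant evidence that the true slope on weekly training distance is below -1.030 minutes per unit, holding the other predictors fixed.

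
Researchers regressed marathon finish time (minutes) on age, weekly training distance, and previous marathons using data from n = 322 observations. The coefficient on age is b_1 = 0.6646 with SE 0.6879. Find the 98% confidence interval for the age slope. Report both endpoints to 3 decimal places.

(-0.944, 2.273)

df = n − k − 1 = 322 − 3 − 1 = 318.
t* = t_{0.01, 318} = 2.338131.
Margin = t* × SE = 2.338131 × 0.6879 = 1.60840.
CI: 0.6646 ± 1.60840 → (-0.944, 2.273).
With 98% confidence, each one-unit increase in age is associated with a change of between -0.944 and 2.273 minutes in marathon finish time, holding the other predictors fixed.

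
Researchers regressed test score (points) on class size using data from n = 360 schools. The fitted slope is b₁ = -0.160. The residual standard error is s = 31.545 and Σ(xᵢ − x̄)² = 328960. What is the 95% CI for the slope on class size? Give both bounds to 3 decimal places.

(-0.268, -0.052)

SE(b₁) = s/√Sₓₓ = 31.545/√328960 = 0.0549995.
df = n − 2 = 358.
t* = t_{0.025, 358} = 1.966613.
Margin = t* × SE = 1.966613 × 0.0549995 = 0.10816.
CI: -0.160 ± 0.10816 → (-0.268, -0.052).
With 95% confidence, each one-unit increase in class size is associated with a change of between -0.268 and -0.052 points in test score.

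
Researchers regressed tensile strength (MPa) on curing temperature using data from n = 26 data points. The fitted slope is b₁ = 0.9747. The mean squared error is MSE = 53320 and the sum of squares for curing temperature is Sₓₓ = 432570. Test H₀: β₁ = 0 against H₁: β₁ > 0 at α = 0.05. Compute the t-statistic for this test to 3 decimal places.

t = 2.776

SE(b₁) = √(MSE/Sₓₓ) = √(53320/432570) = 0.351089.
t = 0.9747 / 0.351089 = 2.776.
df = n − 2 = 24.
One-sided p ≈ 0.0052, which is < 0.05, so reject H₀.
There is evidence that the true slope on curing temperature is positive.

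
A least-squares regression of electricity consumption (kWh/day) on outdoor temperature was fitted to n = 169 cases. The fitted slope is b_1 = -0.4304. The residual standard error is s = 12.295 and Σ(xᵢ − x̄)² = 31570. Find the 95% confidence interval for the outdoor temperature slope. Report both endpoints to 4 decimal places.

(-0.5670, -0.2938)

SE(b_1) = s/√Sₓₓ = 12.295/√31570 = 0.0691976.
df = n − 2 = 167.
t* = t_{0.025, 167} = 1.974271.
Margin = t* × SE = 1.974271 × 0.0691976 = 0.136615.
CI: -0.4304 ± 0.136615 → (-0.5670, -0.2938).
With 95% confidence, each one-unit increase in outdoor temperature is associated with a change of between -0.5670 and -0.2938 kWh/day in electricity consumption.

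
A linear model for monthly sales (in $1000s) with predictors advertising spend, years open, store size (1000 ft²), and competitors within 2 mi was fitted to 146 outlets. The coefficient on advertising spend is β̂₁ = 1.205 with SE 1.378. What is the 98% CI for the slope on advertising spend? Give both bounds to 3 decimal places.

df = n − k − 1 = 146 − 4 − 1 = 141.
t* = t_{0.01, 141} = 2.353085.
Margin = t* × SE = 2.353085 × 1.378 = 3.24255.
CI: 1.205 ± 3.24255 → (-2.038, 4.448).
With 98% confidence, each one-unit increase in advertising spend is associated with a change of between -2.038 and 4.448 $1000s in monthly sales, holding the other predictors fixed.

(-2.038, 4.448)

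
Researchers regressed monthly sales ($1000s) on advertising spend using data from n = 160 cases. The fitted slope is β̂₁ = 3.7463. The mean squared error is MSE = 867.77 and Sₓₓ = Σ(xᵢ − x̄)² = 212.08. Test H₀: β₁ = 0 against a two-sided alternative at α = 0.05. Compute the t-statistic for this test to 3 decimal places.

t = 1.852

SE(β̂₁) = √(MSE/Sₓₓ) = √(867.77/212.08) = 2.0228.
t = 3.7463 / 2.0228 = 1.852.
df = n − 2 = 158.
Two-sided p ≈ 0.0659, which is ≥ 0.05, so fail to reject H₀.
The data do not give significant evidence of an association between advertising spend and monthly sales.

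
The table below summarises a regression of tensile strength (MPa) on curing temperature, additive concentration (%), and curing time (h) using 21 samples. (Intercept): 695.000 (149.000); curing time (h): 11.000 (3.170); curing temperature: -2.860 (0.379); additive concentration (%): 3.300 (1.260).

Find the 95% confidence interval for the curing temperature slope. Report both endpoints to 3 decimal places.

(-3.660, -2.060)

Read off: b = -2.860, SE = 0.379 for curing temperature.
df = n − k − 1 = 21 − 3 − 1 = 17.
t* = t_{0.025, 17} = 2.109816.
Margin = t* × SE = 2.109816 × 0.379 = 0.79962.
CI: -2.860 ± 0.79962 → (-3.660, -2.060).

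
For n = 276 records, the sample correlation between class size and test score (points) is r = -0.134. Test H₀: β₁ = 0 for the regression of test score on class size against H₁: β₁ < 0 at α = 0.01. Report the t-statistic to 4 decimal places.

t = r·√(n − 2)/√(1 − r²) = -0.134·√274/√0.982044 = -2.2383.
df = n − 2 = 274.
One-sided p ≈ 0.0130, which is ≥ 0.01, so fail to reject H₀.
The data do not give significant evidence of a linear association between class size and test score.

t = -2.2383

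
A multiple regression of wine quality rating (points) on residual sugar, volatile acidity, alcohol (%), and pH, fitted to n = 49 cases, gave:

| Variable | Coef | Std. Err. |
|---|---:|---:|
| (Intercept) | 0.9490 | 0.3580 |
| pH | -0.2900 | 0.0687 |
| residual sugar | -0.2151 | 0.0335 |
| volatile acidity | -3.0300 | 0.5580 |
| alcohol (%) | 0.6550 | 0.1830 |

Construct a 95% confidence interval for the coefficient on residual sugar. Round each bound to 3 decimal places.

Read off: b = -0.2151, SE = 0.0335 for residual sugar.
df = n − k − 1 = 49 − 4 − 1 = 44.
t* = t_{0.025, 44} = 2.015368.
Margin = t* × SE = 2.015368 × 0.0335 = 0.06751.
CI: -0.2151 ± 0.06751 → (-0.283, -0.148).

(-0.283, -0.148)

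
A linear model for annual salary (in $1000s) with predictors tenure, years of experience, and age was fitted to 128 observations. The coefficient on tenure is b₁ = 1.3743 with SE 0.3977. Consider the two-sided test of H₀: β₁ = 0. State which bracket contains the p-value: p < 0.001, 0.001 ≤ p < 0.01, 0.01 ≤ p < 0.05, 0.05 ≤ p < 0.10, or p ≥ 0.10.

t = 1.3743 / 0.3977 = 3.456.
df = n − k − 1 = 128 − 3 − 1 = 124.
Two-sided p = 2·P(T_{124} > |t|) ≈ 0.0008.
So p < 0.001.

p < 0.001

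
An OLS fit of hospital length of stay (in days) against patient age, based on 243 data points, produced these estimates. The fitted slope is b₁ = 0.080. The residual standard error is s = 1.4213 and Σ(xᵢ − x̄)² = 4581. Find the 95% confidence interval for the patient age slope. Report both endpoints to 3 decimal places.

(0.039, 0.121)

SE(b₁) = s/√Sₓₓ = 1.4213/√4581 = 0.0209993.
df = n − 2 = 241.
t* = t_{0.025, 241} = 1.969856.
Margin = t* × SE = 1.969856 × 0.0209993 = 0.04137.
CI: 0.080 ± 0.04137 → (0.039, 0.121).
With 95% confidence, each one-unit increase in patient age is associated with a change of between 0.039 and 0.121 days in hospital length of stay.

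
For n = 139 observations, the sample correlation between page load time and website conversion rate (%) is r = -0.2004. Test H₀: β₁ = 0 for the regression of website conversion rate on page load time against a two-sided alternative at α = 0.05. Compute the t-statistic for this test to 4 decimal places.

t = -2.3942

t = r·√(n − 2)/√(1 − r²) = -0.2004·√137/√0.95984 = -2.3942.
df = n − 2 = 137.
Two-sided p ≈ 0.0180, which is < 0.05, so reject H₀.
There is evidence of a linear association between page load time and website conversion rate.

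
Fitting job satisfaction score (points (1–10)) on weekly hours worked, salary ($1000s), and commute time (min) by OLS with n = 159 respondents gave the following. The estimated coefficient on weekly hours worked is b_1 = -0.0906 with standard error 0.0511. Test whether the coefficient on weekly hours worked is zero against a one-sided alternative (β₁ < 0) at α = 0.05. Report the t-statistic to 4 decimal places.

H₀: β₁ = 0 vs H₁: β₁ < 0.
t = (b_1 − β₁⁰)/SE = -0.0906 / 0.0511 = -1.7730.
df = n − k − 1 = 159 − 3 − 1 = 155.
One-sided p ≈ 0.0391, which is < 0.05, so reject H₀.
There is evidence that the true slope on weekly hours worked is negative, holding the other predictors fixed.

t = -1.7730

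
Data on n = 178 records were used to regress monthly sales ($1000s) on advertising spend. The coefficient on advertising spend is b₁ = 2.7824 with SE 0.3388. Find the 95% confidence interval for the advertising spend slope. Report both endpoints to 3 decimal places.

df = n − 2 = 178 − 2 = 176.
t* = t_{0.025, 176} = 1.973534.
Margin = t* × SE = 1.973534 × 0.3388 = 0.66863.
CI: 2.7824 ± 0.66863 → (2.114, 3.451).
With 95% confidence, each one-unit increase in advertising spend is associated with a change of between 2.114 and 3.451 $1000s in monthly sales.

(2.114, 3.451)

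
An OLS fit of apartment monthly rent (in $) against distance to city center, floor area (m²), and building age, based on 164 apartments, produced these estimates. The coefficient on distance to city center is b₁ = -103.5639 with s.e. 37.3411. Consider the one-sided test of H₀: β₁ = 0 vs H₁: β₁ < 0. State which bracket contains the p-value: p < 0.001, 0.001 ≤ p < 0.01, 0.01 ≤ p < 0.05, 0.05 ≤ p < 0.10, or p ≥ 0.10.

0.001 ≤ p < 0.01

t = -103.5639 / 37.3411 = -2.773.
df = n − k − 1 = 164 − 3 − 1 = 160.
One-sided p = P(T_{160} < t) ≈ 0.0031.
So 0.001 ≤ p < 0.01.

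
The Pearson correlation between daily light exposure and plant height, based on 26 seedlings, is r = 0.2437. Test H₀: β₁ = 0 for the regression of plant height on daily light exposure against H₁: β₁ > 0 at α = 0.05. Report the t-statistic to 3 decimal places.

t = r·√(n − 2)/√(1 − r²) = 0.2437·√24/√0.94061 = 1.231.
df = n − 2 = 24.
One-sided p ≈ 0.1151, which is ≥ 0.05, so fail to reject H₀.
The data do not give significant evidence of a linear association between daily light exposure and plant height.

t = 1.231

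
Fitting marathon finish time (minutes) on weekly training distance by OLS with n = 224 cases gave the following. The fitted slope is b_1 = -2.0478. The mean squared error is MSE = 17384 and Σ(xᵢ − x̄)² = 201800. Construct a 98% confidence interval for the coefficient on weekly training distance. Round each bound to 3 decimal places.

(-2.736, -1.360)

SE(b_1) = √(MSE/Sₓₓ) = √(17384/201800) = 0.293504.
df = n − 2 = 222.
t* = t_{0.01, 222} = 2.343262.
Margin = t* × SE = 2.343262 × 0.293504 = 0.68776.
CI: -2.0478 ± 0.68776 → (-2.736, -1.360).
With 98% confidence, each one-unit increase in weekly training distance is associated with a change of between -2.736 and -1.360 minutes in marathon finish time.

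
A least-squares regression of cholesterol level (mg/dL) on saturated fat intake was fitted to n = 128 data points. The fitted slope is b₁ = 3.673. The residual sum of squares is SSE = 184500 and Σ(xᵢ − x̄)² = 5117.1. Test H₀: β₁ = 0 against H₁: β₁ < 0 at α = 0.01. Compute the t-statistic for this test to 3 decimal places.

MSE = SSE/(n − 2) = 184500/126 = 1464.29.
SE(b₁) = √(MSE/Sₓₓ) = √(1464.29/5117.1) = 0.534935.
t = 3.673 / 0.534935 = 6.866.
df = n − 2 = 126.
One-sided p ≈ 1.0000, which is ≥ 0.01, so fail to reject H₀.
The data do not give significant evidence that the true slope on saturated fat intake is negative.

t = 6.866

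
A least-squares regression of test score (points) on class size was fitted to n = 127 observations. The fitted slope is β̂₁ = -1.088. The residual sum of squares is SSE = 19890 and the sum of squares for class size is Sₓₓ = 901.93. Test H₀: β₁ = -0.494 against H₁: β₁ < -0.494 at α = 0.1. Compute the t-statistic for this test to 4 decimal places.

t = -1.4142

MSE = SSE/(n − 2) = 19890/125 = 159.12.
SE(β̂₁) = √(MSE/Sₓₓ) = √(159.12/901.93) = 0.420026.
t = (-1.088 − (-0.494)) / 0.420026 = -1.4142.
df = n − 2 = 125.
One-sided p ≈ 0.0799, which is < 0.1, so reject H₀.
There is evidence that the true slope on class size is below -0.494 points per unit.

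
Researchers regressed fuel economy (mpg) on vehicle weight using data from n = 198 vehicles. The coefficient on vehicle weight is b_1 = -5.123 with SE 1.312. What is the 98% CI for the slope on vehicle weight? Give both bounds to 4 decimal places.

df = n − 2 = 198 − 2 = 196.
t* = t_{0.01, 196} = 2.345524.
Margin = t* × SE = 2.345524 × 1.312 = 3.077327.
CI: -5.123 ± 3.077327 → (-8.2003, -2.0457).
With 98% confidence, each one-unit increase in vehicle weight is associated with a change of between -8.2003 and -2.0457 mpg in fuel economy.

(-8.2003, -2.0457)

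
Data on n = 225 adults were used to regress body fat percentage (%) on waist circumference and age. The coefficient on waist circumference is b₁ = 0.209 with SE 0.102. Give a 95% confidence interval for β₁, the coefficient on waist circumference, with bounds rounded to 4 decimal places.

df = n − k − 1 = 225 − 2 − 1 = 222.
t* = t_{0.025, 222} = 1.970707.
Margin = t* × SE = 1.970707 × 0.102 = 0.201012.
CI: 0.209 ± 0.201012 → (0.0080, 0.4100).
With 95% confidence, each one-unit increase in waist circumference is associated with a change of between 0.0080 and 0.4100 % in body fat percentage, holding the other predictors fixed.

(0.0080, 0.4100)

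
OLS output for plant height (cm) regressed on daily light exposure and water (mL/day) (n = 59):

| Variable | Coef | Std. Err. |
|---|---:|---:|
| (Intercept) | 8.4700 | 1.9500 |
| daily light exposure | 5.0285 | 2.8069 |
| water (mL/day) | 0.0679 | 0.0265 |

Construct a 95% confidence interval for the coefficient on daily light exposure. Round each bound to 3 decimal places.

(-0.594, 10.651)

Read off: b = 5.0285, SE = 2.8069 for daily light exposure.
df = n − k − 1 = 59 − 2 − 1 = 56.
t* = t_{0.025, 56} = 2.003241.
Margin = t* × SE = 2.003241 × 2.8069 = 5.62290.
CI: 5.0285 ± 5.62290 → (-0.594, 10.651).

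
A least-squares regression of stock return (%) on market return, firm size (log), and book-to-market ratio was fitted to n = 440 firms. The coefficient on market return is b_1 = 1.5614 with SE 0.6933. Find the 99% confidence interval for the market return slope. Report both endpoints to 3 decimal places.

df = n − k − 1 = 440 − 3 − 1 = 436.
t* = t_{0.005, 436} = 2.587152.
Margin = t* × SE = 2.587152 × 0.6933 = 1.79367.
CI: 1.5614 ± 1.79367 → (-0.232, 3.355).
With 99% confidence, each one-unit increase in market return is associated with a change of between -0.232 and 3.355 % in stock return, holding the other predictors fixed.

(-0.232, 3.355)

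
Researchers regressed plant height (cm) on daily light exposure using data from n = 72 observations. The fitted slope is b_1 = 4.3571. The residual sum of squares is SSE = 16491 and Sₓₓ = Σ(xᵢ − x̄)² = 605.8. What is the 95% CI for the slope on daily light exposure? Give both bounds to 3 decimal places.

(3.113, 5.601)

MSE = SSE/(n − 2) = 16491/70 = 235.586.
SE(b_1) = √(MSE/Sₓₓ) = √(235.586/605.8) = 0.623605.
df = n − 2 = 70.
t* = t_{0.025, 70} = 1.994437.
Margin = t* × SE = 1.994437 × 0.623605 = 1.24374.
CI: 4.3571 ± 1.24374 → (3.113, 5.601).
With 95% confidence, each one-unit increase in daily light exposure is associated with a change of between 3.113 and 5.601 cm in plant height.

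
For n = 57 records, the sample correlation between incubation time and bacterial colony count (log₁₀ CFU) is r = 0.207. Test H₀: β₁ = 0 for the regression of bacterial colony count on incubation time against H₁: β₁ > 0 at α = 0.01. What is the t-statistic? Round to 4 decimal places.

t = 1.5691

t = r·√(n − 2)/√(1 − r²) = 0.207·√55/√0.957151 = 1.5691.
df = n − 2 = 55.
One-sided p ≈ 0.0612, which is ≥ 0.01, so fail to reject H₀.
The data do not give significant evidence of a linear association between incubation time and bacterial colony count.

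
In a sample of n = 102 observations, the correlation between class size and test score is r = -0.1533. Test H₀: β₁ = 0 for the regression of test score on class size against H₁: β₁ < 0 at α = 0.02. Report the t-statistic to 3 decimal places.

t = r·√(n − 2)/√(1 − r²) = -0.1533·√100/√0.976499 = -1.551.
df = n − 2 = 100.
One-sided p ≈ 0.0620, which is ≥ 0.02, so fail to reject H₀.
The data do not give significant evidence of a linear association between class size and test score.

t = -1.551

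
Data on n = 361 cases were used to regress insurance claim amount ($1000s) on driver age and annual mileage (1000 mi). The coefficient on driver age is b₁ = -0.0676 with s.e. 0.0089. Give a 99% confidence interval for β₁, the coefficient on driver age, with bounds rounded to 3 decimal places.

(-0.091, -0.045)

df = n − k − 1 = 361 − 2 − 1 = 358.
t* = t_{0.005, 358} = 2.589632.
Margin = t* × SE = 2.589632 × 0.0089 = 0.02305.
CI: -0.0676 ± 0.02305 → (-0.091, -0.045).
With 99% confidence, each one-unit increase in driver age is associated with a change of between -0.091 and -0.045 $1000s in insurance claim amount, holding the other predictors fixed.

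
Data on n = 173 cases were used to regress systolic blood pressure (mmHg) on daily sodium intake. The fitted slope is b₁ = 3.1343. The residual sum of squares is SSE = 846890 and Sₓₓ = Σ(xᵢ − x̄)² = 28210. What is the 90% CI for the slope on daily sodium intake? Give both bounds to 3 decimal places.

(2.441, 3.827)

MSE = SSE/(n − 2) = 846890/171 = 4952.57.
SE(b₁) = √(MSE/Sₓₓ) = √(4952.57/28210) = 0.419.
df = n − 2 = 171.
t* = t_{0.05, 171} = 1.653813.
Margin = t* × SE = 1.653813 × 0.419 = 0.69295.
CI: 3.1343 ± 0.69295 → (2.441, 3.827).
With 90% confidence, each one-unit increase in daily sodium intake is associated with a change of between 2.441 and 3.827 mmHg in systolic blood pressure.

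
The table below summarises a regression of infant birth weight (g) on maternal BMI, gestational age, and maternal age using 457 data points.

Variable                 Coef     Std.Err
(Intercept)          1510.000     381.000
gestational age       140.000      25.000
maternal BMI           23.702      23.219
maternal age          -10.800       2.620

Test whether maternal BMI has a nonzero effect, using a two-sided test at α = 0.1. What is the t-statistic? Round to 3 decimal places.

t = 1.021

Read off: b = 23.702, SE = 23.219 for maternal BMI.
H₀: β₁ = 0 vs H₁: β₁ ≠ 0.
t = 23.702 / 23.219 = 1.021.
df = n − k − 1 = 457 − 3 − 1 = 453.
Two-sided p ≈ 0.3079, which is ≥ 0.1, so fail to reject H₀.
The data do not give significant evidence of an association between maternal BMI and infant birth weight, after adjusting for the other predictors.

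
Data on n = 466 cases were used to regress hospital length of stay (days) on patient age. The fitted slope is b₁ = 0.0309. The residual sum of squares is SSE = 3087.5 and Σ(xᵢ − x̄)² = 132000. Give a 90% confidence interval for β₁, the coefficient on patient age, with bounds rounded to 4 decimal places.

MSE = SSE/(n − 2) = 3087.5/464 = 6.65409.
SE(b₁) = √(MSE/Sₓₓ) = √(6.65409/132000) = 0.00709999.
df = n − 2 = 464.
t* = t_{0.05, 464} = 1.648144.
Margin = t* × SE = 1.648144 × 0.00709999 = 0.011702.
CI: 0.0309 ± 0.011702 → (0.0192, 0.0426).
With 90% confidence, each one-unit increase in patient age is associated with a change of between 0.0192 and 0.0426 days in hospital length of stay.

(0.0192, 0.0426)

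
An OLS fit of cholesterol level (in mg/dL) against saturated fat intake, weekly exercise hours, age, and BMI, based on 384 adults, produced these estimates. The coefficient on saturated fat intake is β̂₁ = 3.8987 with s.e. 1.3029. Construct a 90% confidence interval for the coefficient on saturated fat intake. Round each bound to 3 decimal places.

(1.750, 6.047)

df = n − k − 1 = 384 − 4 − 1 = 379.
t* = t_{0.05, 379} = 1.648884.
Margin = t* × SE = 1.648884 × 1.3029 = 2.14833.
CI: 3.8987 ± 2.14833 → (1.750, 6.047).
With 90% confidence, each one-unit increase in saturated fat intake is associated with a change of between 1.750 and 6.047 mg/dL in cholesterol level, holding the other predictors fixed.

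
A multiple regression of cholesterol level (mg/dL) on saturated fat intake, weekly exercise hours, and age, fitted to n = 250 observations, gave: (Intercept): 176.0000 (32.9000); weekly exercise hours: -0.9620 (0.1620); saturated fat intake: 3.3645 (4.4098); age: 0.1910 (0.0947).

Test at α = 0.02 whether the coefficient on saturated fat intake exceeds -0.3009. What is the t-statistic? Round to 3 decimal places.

Read off: b = 3.3645, SE = 4.4098 for saturated fat intake.
H₀: β₁ = -0.3009 vs H₁: β₁ > -0.3009.
t = (3.3645 − (-0.3009)) / 4.4098 = 0.831.
df = n − k − 1 = 250 − 3 − 1 = 246.
One-sided p ≈ 0.2033, which is ≥ 0.02, so fail to reject H₀.
The data do not give significant evidence that the true slope on saturated fat intake exceeds -0.3009 mg/dL per unit, holding the other predictors fixed.

t = 0.831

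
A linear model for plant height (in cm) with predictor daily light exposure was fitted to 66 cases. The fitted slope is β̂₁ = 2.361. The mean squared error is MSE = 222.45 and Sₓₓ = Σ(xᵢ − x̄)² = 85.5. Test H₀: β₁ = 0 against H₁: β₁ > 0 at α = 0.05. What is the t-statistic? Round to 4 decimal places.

SE(β̂₁) = √(MSE/Sₓₓ) = √(222.45/85.5) = 1.613.
t = 2.361 / 1.613 = 1.4637.
df = n − 2 = 64.
One-sided p ≈ 0.0741, which is ≥ 0.05, so fail to reject H₀.
The data do not give significant evidence that the true slope on daily light exposure is positive.

t = 1.4637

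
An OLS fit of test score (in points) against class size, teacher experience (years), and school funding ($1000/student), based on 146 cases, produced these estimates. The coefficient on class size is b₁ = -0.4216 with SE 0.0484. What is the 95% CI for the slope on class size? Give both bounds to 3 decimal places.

(-0.517, -0.326)

df = n − k − 1 = 146 − 3 − 1 = 142.
t* = t_{0.025, 142} = 1.976811.
Margin = t* × SE = 1.976811 × 0.0484 = 0.09568.
CI: -0.4216 ± 0.09568 → (-0.517, -0.326).
With 95% confidence, each one-unit increase in class size is associated with a change of between -0.517 and -0.326 points in test score, holding the other predictors fixed.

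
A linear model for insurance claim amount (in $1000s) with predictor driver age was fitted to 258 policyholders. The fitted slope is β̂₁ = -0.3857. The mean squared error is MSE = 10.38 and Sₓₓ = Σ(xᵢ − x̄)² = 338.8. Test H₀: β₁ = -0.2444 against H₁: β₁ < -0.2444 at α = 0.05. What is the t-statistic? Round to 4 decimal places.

SE(β̂₁) = √(MSE/Sₓₓ) = √(10.38/338.8) = 0.175036.
t = (-0.3857 − (-0.2444)) / 0.175036 = -0.8073.
df = n − 2 = 256.
One-sided p ≈ 0.2101, which is ≥ 0.05, so fail to reject H₀.
The data do not give significant evidence that the true slope on driver age is below -0.2444 $1000s per unit.

t = -0.8073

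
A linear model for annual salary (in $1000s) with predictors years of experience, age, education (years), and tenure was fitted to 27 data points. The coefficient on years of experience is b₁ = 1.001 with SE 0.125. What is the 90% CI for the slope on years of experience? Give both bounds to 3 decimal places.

df = n − k − 1 = 27 − 4 − 1 = 22.
t* = t_{0.05, 22} = 1.717144.
Margin = t* × SE = 1.717144 × 0.125 = 0.21464.
CI: 1.001 ± 0.21464 → (0.786, 1.216).
With 90% confidence, each one-unit increase in years of experience is associated with a change of between 0.786 and 1.216 $1000s in annual salary, holding the other predictors fixed.

(0.786, 1.216)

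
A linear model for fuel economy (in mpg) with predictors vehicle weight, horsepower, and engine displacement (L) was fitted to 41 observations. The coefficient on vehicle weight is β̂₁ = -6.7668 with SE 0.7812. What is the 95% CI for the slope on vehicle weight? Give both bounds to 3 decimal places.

(-8.350, -5.184)

df = n − k − 1 = 41 − 3 − 1 = 37.
t* = t_{0.025, 37} = 2.026192.
Margin = t* × SE = 2.026192 × 0.7812 = 1.58286.
CI: -6.7668 ± 1.58286 → (-8.350, -5.184).
With 95% confidence, each one-unit increase in vehicle weight is associated with a change of between -8.350 and -5.184 mpg in fuel economy, holding the other predictors fixed.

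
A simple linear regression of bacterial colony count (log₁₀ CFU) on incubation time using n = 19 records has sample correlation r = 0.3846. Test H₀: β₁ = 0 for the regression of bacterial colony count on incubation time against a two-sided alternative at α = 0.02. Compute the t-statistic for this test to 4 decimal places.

t = r·√(n − 2)/√(1 − r²) = 0.3846·√17/√0.852083 = 1.7179.
df = n − 2 = 17.
Two-sided p ≈ 0.1040, which is ≥ 0.02, so fail to reject H₀.
The data do not give significant evidence of a linear association between incubation time and bacterial colony count.

t = 1.7179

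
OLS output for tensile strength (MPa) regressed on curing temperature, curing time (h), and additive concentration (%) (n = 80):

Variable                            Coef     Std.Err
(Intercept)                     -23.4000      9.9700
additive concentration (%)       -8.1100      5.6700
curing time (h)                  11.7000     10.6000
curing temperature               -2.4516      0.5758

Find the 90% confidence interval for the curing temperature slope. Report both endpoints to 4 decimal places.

Read off: b = -2.4516, SE = 0.5758 for curing temperature.
df = n − k − 1 = 80 − 3 − 1 = 76.
t* = t_{0.05, 76} = 1.665151.
Margin = t* × SE = 1.665151 × 0.5758 = 0.958794.
CI: -2.4516 ± 0.958794 → (-3.4104, -1.4928).

(-3.4104, -1.4928)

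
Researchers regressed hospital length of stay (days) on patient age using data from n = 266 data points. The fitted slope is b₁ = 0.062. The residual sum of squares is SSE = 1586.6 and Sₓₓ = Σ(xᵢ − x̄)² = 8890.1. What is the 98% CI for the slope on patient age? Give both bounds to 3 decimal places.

MSE = SSE/(n − 2) = 1586.6/264 = 6.00985.
SE(b₁) = √(MSE/Sₓₓ) = √(6.00985/8890.1) = 0.0260003.
df = n − 2 = 264.
t* = t_{0.01, 264} = 2.340556.
Margin = t* × SE = 2.340556 × 0.0260003 = 0.06086.
CI: 0.062 ± 0.06086 → (0.001, 0.123).
With 98% confidence, each one-unit increase in patient age is associated with a change of between 0.001 and 0.123 days in hospital length of stay.

(0.001, 0.123)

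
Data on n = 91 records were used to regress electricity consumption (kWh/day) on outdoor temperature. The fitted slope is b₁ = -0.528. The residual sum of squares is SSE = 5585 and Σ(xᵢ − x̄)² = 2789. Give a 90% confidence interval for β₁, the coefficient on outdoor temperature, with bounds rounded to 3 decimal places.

MSE = SSE/(n − 2) = 5585/89 = 62.7528.
SE(b₁) = √(MSE/Sₓₓ) = √(62.7528/2789) = 0.15.
df = n − 2 = 89.
t* = t_{0.05, 89} = 1.662155.
Margin = t* × SE = 1.662155 × 0.15 = 0.24932.
CI: -0.528 ± 0.24932 → (-0.777, -0.279).
With 90% confidence, each one-unit increase in outdoor temperature is associated with a change of between -0.777 and -0.279 kWh/day in electricity consumption.

(-0.777, -0.279)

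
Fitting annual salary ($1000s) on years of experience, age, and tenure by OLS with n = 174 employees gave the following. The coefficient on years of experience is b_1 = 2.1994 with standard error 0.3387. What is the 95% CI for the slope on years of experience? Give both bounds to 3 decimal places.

(1.531, 2.868)

df = n − k − 1 = 174 − 3 − 1 = 170.
t* = t_{0.025, 170} = 1.974017.
Margin = t* × SE = 1.974017 × 0.3387 = 0.66860.
CI: 2.1994 ± 0.66860 → (1.531, 2.868).
With 95% confidence, each one-unit increase in years of experience is associated with a change of between 1.531 and 2.868 $1000s in annual salary, holding the other predictors fixed.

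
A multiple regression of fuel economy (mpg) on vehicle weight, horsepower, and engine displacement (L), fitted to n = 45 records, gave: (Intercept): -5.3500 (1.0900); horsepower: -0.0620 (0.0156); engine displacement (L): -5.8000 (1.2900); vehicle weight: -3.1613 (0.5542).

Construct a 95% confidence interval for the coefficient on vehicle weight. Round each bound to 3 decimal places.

(-4.281, -2.042)

Read off: b = -3.1613, SE = 0.5542 for vehicle weight.
df = n − k − 1 = 45 − 3 − 1 = 41.
t* = t_{0.025, 41} = 2.019541.
Margin = t* × SE = 2.019541 × 0.5542 = 1.11923.
CI: -3.1613 ± 1.11923 → (-4.281, -2.042).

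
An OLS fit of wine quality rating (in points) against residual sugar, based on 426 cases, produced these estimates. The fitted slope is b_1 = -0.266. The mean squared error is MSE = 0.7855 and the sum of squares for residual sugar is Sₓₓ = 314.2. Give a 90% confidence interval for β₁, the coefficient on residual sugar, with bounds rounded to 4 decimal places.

(-0.3484, -0.1836)

SE(b_1) = √(MSE/Sₓₓ) = √(0.7855/314.2) = 0.05.
df = n − 2 = 424.
t* = t_{0.05, 424} = 1.648455.
Margin = t* × SE = 1.648455 × 0.05 = 0.082423.
CI: -0.266 ± 0.082423 → (-0.3484, -0.1836).
With 90% confidence, each one-unit increase in residual sugar is associated with a change of between -0.3484 and -0.1836 points in wine quality rating.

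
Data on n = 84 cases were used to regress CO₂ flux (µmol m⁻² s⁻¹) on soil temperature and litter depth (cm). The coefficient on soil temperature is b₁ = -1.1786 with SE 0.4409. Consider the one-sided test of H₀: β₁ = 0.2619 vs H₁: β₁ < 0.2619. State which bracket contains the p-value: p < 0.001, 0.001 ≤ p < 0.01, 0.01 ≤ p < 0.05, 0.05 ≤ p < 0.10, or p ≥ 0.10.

p < 0.001

t = (-1.1786 − 0.2619) / 0.4409 = -3.267.
df = n − k − 1 = 84 − 2 − 1 = 81.
One-sided p = P(T_{81} < t) ≈ 0.0008.
So p < 0.001.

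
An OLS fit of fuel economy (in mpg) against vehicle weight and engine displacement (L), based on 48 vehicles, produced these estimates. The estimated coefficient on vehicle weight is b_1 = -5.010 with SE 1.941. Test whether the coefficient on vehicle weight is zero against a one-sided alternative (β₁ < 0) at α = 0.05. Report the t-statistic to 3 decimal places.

H₀: β₁ = 0 vs H₁: β₁ < 0.
t = (b_1 − β₁⁰)/SE = -5.010 / 1.941 = -2.581.
df = n − k − 1 = 48 − 2 − 1 = 45.
One-sided p ≈ 0.0066, which is < 0.05, so reject H₀.
There is evidence that the true slope on vehicle weight is negative, holding the other predictors fixed.

t = -2.581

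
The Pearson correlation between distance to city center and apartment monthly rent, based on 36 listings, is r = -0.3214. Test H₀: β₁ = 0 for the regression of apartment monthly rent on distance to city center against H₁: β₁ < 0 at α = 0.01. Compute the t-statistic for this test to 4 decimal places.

t = -1.9791

t = r·√(n − 2)/√(1 − r²) = -0.3214·√34/√0.896702 = -1.9791.
df = n − 2 = 34.
One-sided p ≈ 0.0280, which is ≥ 0.01, so fail to reject H₀.
The data do not give significant evidence of a linear association between distance to city center and apartment monthly rent.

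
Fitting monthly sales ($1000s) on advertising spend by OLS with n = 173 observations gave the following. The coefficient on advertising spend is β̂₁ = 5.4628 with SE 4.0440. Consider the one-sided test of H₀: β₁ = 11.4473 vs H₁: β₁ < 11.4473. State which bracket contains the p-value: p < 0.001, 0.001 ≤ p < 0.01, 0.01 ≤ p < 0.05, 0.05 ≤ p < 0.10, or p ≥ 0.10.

0.05 ≤ p < 0.10

t = (5.4628 − 11.4473) / 4.0440 = -1.480.
df = n − 2 = 173 − 2 = 171.
One-sided p = P(T_{171} < t) ≈ 0.0704.
So 0.05 ≤ p < 0.10.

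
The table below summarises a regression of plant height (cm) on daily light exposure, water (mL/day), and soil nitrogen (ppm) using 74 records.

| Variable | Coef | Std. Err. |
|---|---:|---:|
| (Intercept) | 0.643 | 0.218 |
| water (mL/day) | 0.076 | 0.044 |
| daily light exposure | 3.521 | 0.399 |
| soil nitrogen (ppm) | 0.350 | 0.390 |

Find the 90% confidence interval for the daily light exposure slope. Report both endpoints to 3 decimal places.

(2.856, 4.186)

Read off: b = 3.521, SE = 0.399 for daily light exposure.
df = n − k − 1 = 74 − 3 − 1 = 70.
t* = t_{0.05, 70} = 1.666914.
Margin = t* × SE = 1.666914 × 0.399 = 0.66510.
CI: 3.521 ± 0.66510 → (2.856, 4.186).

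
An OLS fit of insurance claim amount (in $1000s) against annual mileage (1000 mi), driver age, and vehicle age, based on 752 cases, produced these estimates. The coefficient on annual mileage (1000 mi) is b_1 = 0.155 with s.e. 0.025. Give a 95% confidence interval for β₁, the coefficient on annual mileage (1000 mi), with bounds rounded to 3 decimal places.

(0.106, 0.204)

df = n − k − 1 = 752 − 3 − 1 = 748.
t* = t_{0.025, 748} = 1.963141.
Margin = t* × SE = 1.963141 × 0.025 = 0.04908.
CI: 0.155 ± 0.04908 → (0.106, 0.204).
With 95% confidence, each one-unit increase in annual mileage (1000 mi) is associated with a change of between 0.106 and 0.204 $1000s in insurance claim amount, holding the other predictors fixed.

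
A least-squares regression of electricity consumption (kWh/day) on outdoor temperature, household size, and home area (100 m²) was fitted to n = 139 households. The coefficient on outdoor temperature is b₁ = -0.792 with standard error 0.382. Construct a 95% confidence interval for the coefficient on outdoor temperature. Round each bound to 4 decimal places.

df = n − k − 1 = 139 − 3 − 1 = 135.
t* = t_{0.025, 135} = 1.977692.
Margin = t* × SE = 1.977692 × 0.382 = 0.755478.
CI: -0.792 ± 0.755478 → (-1.5475, -0.0365).
With 95% confidence, each one-unit increase in outdoor temperature is associated with a change of between -1.5475 and -0.0365 kWh/day in electricity consumption, holding the other predictors fixed.

(-1.5475, -0.0365)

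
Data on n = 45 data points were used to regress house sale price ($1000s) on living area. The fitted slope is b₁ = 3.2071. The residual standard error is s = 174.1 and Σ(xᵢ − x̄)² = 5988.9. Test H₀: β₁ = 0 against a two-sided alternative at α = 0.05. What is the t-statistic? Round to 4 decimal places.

t = 1.4256

SE(b₁) = s/√Sₓₓ = 174.1/√5988.9 = 2.2497.
t = 3.2071 / 2.2497 = 1.4256.
df = n − 2 = 43.
Two-sided p ≈ 0.1612, which is ≥ 0.05, so fail to reject H₀.
The data do not give significant evidence of an association between living area and house sale price.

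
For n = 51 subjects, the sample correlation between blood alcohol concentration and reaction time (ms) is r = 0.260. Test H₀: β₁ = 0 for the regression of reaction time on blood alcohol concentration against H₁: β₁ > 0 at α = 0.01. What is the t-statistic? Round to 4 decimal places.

t = 1.8848

t = r·√(n − 2)/√(1 − r²) = 0.260·√49/√0.9324 = 1.8848.
df = n − 2 = 49.
One-sided p ≈ 0.0327, which is ≥ 0.01, so fail to reject H₀.
The data do not give significant evidence of a linear association between blood alcohol concentration and reaction time.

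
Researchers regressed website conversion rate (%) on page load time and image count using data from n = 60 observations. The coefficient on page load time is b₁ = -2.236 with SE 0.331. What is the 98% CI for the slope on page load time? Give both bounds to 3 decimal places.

(-3.028, -1.444)

df = n − k − 1 = 60 − 2 − 1 = 57.
t* = t_{0.01, 57} = 2.393568.
Margin = t* × SE = 2.393568 × 0.331 = 0.79227.
CI: -2.236 ± 0.79227 → (-3.028, -1.444).
With 98% confidence, each one-unit increase in page load time is associated with a change of between -3.028 and -1.444 % in website conversion rate, holding the other predictors fixed.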